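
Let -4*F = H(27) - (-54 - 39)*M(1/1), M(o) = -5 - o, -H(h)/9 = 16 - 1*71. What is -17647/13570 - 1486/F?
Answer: -81771841/854910 ≈ -95.650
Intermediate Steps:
H(h) = 495 (H(h) = -9*(16 - 1*71) = -9*(16 - 71) = -9*(-55) = 495)
F = 63/4 (F = -(495 - (-54 - 39)*(-5 - 1/1))/4 = -(495 - (-93)*(-5 - 1*1))/4 = -(495 - (-93)*(-5 - 1))/4 = -(495 - (-93)*(-6))/4 = -(495 - 1*558)/4 = -(495 - 558)/4 = -¼*(-63) = 63/4 ≈ 15.750)
-17647/13570 - 1486/F = -17647/13570 - 1486/63/4 = -17647*1/13570 - 1486*4/63 = -17647/13570 - 5944/63 = -81771841/854910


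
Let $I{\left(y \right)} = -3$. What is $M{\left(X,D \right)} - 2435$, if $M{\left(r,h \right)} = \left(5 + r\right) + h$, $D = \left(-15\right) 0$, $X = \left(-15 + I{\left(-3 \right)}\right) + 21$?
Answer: $-2427$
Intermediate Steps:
$X = 3$ ($X = \left(-15 - 3\right) + 21 = -18 + 21 = 3$)
$D = 0$
$M{\left(r,h \right)} = 5 + h + r$
$M{\left(X,D \right)} - 2435 = \left(5 + 0 + 3\right) - 2435 = 8 - 2435 = -2427$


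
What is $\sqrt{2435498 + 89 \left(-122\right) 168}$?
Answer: $\sqrt{611354} \approx 781.89$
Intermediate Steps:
$\sqrt{2435498 + 89 \left(-122\right) 168} = \sqrt{2435498 - 1824144} = \sqrt{611354}$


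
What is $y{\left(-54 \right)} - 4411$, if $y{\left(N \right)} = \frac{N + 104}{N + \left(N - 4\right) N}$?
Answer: $- \frac{6788504}{1539} \approx -4411.0$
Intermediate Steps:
$y{\left(N \right)} = \frac{104 + N}{N + N \left(-4 + N\right)}$ ($y{\left(N \right)} = \frac{104 + N}{N + \left(-4 + N\right) N} = \frac{104 + N}{N + N \left(-4 + N\right)}$)
$y{\left(-54 \right)} - 4411 = \frac{104 - 54}{\left(-54\right) \left(-3 - 54\right)} - 4411 = \left(- \frac{1}{54}\right) \frac{1}{-57} \cdot 50 - 4411 = \left(- \frac{1}{54}\right) \left(- \frac{1}{57}\right) 50 - 4411 = \frac{25}{1539} - 4411 = - \frac{6788504}{1539}$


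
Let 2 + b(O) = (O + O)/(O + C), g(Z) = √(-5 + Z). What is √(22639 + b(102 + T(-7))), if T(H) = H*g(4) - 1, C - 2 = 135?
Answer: √(1484902610555 - 2219126*I)/8099 ≈ 150.46 - 0.00011243*I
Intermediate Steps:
C = 137 (C = 2 + 135 = 137)
T(H) = -1 + I*H (T(H) = H*√(-5 + 4) - 1 = H*√(-1) - 1 = H*I - 1 = I*H - 1 = -1 + I*H)
b(O) = -2 + 2*O/(137 + O) (b(O) = -2 + (O + O)/(O + 137) = -2 + (2*O)/(137 + O) = -2 + 2*O/(137 + O))
√(22639 + b(102 + T(-7))) = √(22639 - 274/(137 + (102 + (-1 + I*(-7))))) = √(22639 - 274/(137 + (102 + (-1 - 7*I)))) = √(22639 - 274/(137 + (101 - 7*I))) = √(22639 - 274*(238 + 7*I)/56693)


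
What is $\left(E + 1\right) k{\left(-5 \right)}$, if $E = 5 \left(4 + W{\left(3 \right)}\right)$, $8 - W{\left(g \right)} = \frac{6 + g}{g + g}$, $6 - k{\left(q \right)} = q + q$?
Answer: $856$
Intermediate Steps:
$k{\left(q \right)} = 6 - 2 q$ ($k{\left(q \right)} = 6 - \left(q + q\right) = 6 - 2 q$)
$W{\left(g \right)} = 8 - \frac{6 + g}{2 g}$ ($W{\left(g \right)} = 8 - \frac{6 + g}{g + g} = 8 - \frac{6 + g}{2 g}$)
$E = \frac{105}{2}$ ($E = 5 \left(4 + \left(\frac{15}{2} - \frac{3}{3}\right)\right) = 5 \left(4 + \left(\frac{15}{2} - 1\right)\right) = 5 \left(4 + \frac{13}{2}\right) = 5 \cdot \frac{21}{2} = \frac{105}{2} \approx 52.5$)
$\left(E + 1\right) k{\left(-5 \right)} = \left(\frac{105}{2} + 1\right) \left(6 - -10\right) = \frac{107 \left(6 + 10\right)}{2} = \frac{107}{2} \cdot 16 = 856$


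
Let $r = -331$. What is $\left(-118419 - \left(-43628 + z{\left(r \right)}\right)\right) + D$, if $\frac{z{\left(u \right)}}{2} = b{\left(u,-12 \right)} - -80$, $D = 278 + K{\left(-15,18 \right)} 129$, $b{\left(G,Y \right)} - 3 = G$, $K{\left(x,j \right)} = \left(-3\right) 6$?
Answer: $-76339$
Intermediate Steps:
$K{\left(x,j \right)} = -18$
$b{\left(G,Y \right)} = 3 + G$
$D = -2044$ ($D = 278 - 2322 = -2044$)
$z{\left(u \right)} = 166 + 2 u$ ($z{\left(u \right)} = 2 \left(\left(3 + u\right) - -80\right) = 2 \left(\left(3 + u\right) + 80\right) = 2 \left(83 + u\right) = 166 + 2 u$)
$\left(-118419 - \left(-43628 + z{\left(r \right)}\right)\right) + D = \left(-118419 + \left(43628 - \left(166 + 2 \left(-331\right)\right)\right)\right) - 2044 = \left(-118419 + \left(43628 - \left(166 - 662\right)\right)\right) - 2044 = \left(-118419 + \left(43628 - -496\right)\right) - 2044 = \left(-118419 + \left(43628 + 496\right)\right) - 2044 = \left(-118419 + 44124\right) - 2044 = -74295 - 2044 = -76339$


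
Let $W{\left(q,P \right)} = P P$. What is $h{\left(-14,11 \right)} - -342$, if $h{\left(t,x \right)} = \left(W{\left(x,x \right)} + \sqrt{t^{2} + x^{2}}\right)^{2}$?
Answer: $15300 + 242 \sqrt{317} \approx 19609.0$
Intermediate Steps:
$W{\left(q,P \right)} = P^{2}$
$h{\left(t,x \right)} = \left(x^{2} + \sqrt{t^{2} + x^{2}}\right)^{2}$
$h{\left(-14,11 \right)} - -342 = \left(11^{2} + \sqrt{\left(-14\right)^{2} + 11^{2}}\right)^{2} - -342 = \left(121 + \sqrt{196 + 121}\right)^{2} + 342 = \left(121 + \sqrt{317}\right)^{2} + 342 = 342 + \left(121 + \sqrt{317}\right)^{2}$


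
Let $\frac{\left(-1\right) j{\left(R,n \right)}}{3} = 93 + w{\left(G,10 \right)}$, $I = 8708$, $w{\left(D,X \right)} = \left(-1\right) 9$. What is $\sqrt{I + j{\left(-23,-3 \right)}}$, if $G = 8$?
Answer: $2 \sqrt{2114} \approx 91.957$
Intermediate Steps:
$w{\left(D,X \right)} = -9$
$j{\left(R,n \right)} = -252$ ($j{\left(R,n \right)} = - 3 \left(93 - 9\right) = \left(-3\right) 84 = -252$)
$\sqrt{I + j{\left(-23,-3 \right)}} = \sqrt{8708 - 252} = \sqrt{8456} = 2 \sqrt{2114}$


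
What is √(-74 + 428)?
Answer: √354 ≈ 18.815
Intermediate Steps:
√(-74 + 428) = √354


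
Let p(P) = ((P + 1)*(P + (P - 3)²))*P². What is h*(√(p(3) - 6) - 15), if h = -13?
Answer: 195 - 13*√102 ≈ 63.706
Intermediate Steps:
p(P) = P²*(1 + P)*(P + (-3 + P)²) (p(P) = ((1 + P)*(P + (-3 + P)²))*P² = P²*(1 + P)*(P + (-3 + P)²))
h*(√(p(3) - 6) - 15) = -13*(√(3²*(9 + 3³ - 4*3² + 4*3) - 6) - 15) = -13*(√(9*(9 + 27 - 4*9 + 12) - 6) - 15) = -13*(√(9*(9 + 27 - 36 + 12) - 6) - 15) = -13*(√(9*12 - 6) - 15) = -13*(√(108 - 6) - 15) = -13*(√102 - 15) = -13*(-15 + √102) = 195 - 13*√102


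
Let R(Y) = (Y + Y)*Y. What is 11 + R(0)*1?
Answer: 11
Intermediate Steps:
R(Y) = 2*Y² (R(Y) = (2*Y)*Y = 2*Y²)
11 + R(0)*1 = 11 + (2*0²)*1 = 11 + (2*0)*1 = 11 + 0*1 = 11 + 0 = 11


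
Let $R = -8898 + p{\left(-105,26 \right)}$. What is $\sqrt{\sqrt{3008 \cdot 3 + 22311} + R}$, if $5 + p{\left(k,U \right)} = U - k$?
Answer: $\sqrt{-8772 + \sqrt{31335}} \approx 92.709 i$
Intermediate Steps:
$p{\left(k,U \right)} = -5 + U - k$ ($p{\left(k,U \right)} = -5 + \left(U - k\right) = -5 + U - k$)
$R = -8772$ ($R = -8898 - -126 = -8898 + \left(-5 + 26 + 105\right) = -8898 + 126 = -8772$)
$\sqrt{\sqrt{3008 \cdot 3 + 22311} + R} = \sqrt{\sqrt{3008 \cdot 3 + 22311} - 8772} = \sqrt{\sqrt{9024 + 22311} - 8772} = \sqrt{\sqrt{31335} - 8772} = \sqrt{-8772 + \sqrt{31335}}$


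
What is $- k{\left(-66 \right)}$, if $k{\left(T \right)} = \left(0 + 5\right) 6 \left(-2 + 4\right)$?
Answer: $-60$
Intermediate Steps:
$k{\left(T \right)} = 60$ ($k{\left(T \right)} = 5 \cdot 6 \cdot 2 = 30 \cdot 2 = 60$)
$- k{\left(-66 \right)} = \left(-1\right) 60 = -60$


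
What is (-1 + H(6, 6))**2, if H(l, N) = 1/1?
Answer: 0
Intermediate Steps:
H(l, N) = 1
(-1 + H(6, 6))**2 = (-1 + 1)**2 = 0**2 = 0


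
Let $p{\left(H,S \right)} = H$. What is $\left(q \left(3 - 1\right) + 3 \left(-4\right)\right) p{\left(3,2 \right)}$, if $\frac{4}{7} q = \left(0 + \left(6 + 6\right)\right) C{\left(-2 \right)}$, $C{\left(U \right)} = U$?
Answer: $-288$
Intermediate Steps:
$q = -42$ ($q = \frac{7 \left(0 + \left(6 + 6\right)\right) \left(-2\right)}{4} = \frac{7 \left(0 + 12\right) \left(-2\right)}{4} = \frac{7 \cdot 12 \left(-2\right)}{4} = \frac{7}{4} \left(-24\right) = -42$)
$\left(q \left(3 - 1\right) + 3 \left(-4\right)\right) p{\left(3,2 \right)} = \left(- 42 \left(3 - 1\right) + 3 \left(-4\right)\right) 3 = \left(\left(-42\right) 2 - 12\right) 3 = \left(-84 - 12\right) 3 = \left(-96\right) 3 = -288$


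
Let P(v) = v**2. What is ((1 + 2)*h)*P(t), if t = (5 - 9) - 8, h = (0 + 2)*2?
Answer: 1728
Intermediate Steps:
h = 4 (h = 2*2 = 4)
t = -12 (t = -4 - 8 = -12)
((1 + 2)*h)*P(t) = ((1 + 2)*4)*(-12)**2 = (3*4)*144 = 12*144 = 1728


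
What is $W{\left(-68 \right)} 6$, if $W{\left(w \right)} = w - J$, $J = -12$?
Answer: $-336$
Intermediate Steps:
$W{\left(w \right)} = 12 + w$ ($W{\left(w \right)} = w - -12 = w + 12 = 12 + w$)
$W{\left(-68 \right)} 6 = \left(12 - 68\right) 6 = \left(-56\right) 6 = -336$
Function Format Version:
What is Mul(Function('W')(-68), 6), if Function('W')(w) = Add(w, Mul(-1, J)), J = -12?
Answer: -336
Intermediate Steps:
Function('W')(w) = Add(12, w) (Function('W')(w) = Add(w, Mul(-1, -12)) = Add(w, 12) = Add(12, w))
Mul(Function('W')(-68), 6) = Mul(Add(12, -68), 6) = Mul(-56, 6) = -336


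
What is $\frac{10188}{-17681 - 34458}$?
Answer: $- \frac{10188}{52139} \approx -0.1954$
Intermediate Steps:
$\frac{10188}{-17681 - 34458} = \frac{10188}{-52139} = 10188 \left(- \frac{1}{52139}\right) = - \frac{10188}{52139}$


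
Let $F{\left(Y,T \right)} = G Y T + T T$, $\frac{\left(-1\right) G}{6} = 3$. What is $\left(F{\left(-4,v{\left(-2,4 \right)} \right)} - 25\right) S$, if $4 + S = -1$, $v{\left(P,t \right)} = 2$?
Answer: $-615$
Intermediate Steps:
$G = -18$ ($G = \left(-6\right) 3 = -18$)
$S = -5$ ($S = -4 - 1 = -5$)
$F{\left(Y,T \right)} = T^{2} - 18 T Y$ ($F{\left(Y,T \right)} = - 18 Y T + T T = - 18 T Y + T^{2} = T^{2} - 18 T Y$)
$\left(F{\left(-4,v{\left(-2,4 \right)} \right)} - 25\right) S = \left(2 \left(2 - -72\right) - 25\right) \left(-5\right) = \left(2 \left(2 + 72\right) - 25\right) \left(-5\right) = \left(2 \cdot 74 - 25\right) \left(-5\right) = \left(148 - 25\right) \left(-5\right) = 123 \left(-5\right) = -615$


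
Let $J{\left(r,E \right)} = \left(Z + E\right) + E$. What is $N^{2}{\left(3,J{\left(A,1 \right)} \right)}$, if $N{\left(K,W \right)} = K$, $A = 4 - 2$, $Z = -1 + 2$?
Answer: $9$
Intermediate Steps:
$Z = 1$
$A = 2$
$J{\left(r,E \right)} = 1 + 2 E$ ($J{\left(r,E \right)} = \left(1 + E\right) + E = 1 + 2 E$)
$N^{2}{\left(3,J{\left(A,1 \right)} \right)} = 3^{2} = 9$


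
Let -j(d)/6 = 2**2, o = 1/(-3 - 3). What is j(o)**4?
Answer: 331776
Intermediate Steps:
o = -1/6 (o = 1/(-6) = -1/6 ≈ -0.16667)
j(d) = -24 (j(d) = -6*2**2 = -6*4 = -24)
j(o)**4 = (-24)**4 = 331776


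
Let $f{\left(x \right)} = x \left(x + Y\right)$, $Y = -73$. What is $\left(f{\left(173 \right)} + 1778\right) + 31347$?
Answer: $50425$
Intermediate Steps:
$f{\left(x \right)} = x \left(-73 + x\right)$ ($f{\left(x \right)} = x \left(x - 73\right) = x \left(-73 + x\right)$)
$\left(f{\left(173 \right)} + 1778\right) + 31347 = \left(173 \left(-73 + 173\right) + 1778\right) + 31347 = \left(173 \cdot 100 + 1778\right) + 31347 = \left(17300 + 1778\right) + 31347 = 19078 + 31347 = 50425$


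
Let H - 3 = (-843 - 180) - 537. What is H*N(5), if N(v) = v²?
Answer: -38925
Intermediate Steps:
H = -1557 (H = 3 + ((-843 - 180) - 537) = 3 + (-1023 - 537) = 3 - 1560 = -1557)
H*N(5) = -1557*5² = -1557*25 = -38925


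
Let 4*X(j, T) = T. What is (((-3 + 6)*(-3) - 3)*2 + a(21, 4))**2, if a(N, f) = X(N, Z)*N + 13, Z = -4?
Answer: 1024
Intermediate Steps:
X(j, T) = T/4
a(N, f) = 13 - N (a(N, f) = ((1/4)*(-4))*N + 13 = -N + 13 = 13 - N)
(((-3 + 6)*(-3) - 3)*2 + a(21, 4))**2 = (((-3 + 6)*(-3) - 3)*2 + (13 - 1*21))**2 = ((3*(-3) - 3)*2 + (13 - 21))**2 = ((-9 - 3)*2 - 8)**2 = (-12*2 - 8)**2 = (-24 - 8)**2 = (-32)**2 = 1024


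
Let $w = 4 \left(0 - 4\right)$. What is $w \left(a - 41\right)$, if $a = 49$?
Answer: $-128$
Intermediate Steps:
$w = -16$ ($w = 4 \left(-4\right) = -16$)
$w \left(a - 41\right) = - 16 \left(49 - 41\right) = \left(-16\right) 8 = -128$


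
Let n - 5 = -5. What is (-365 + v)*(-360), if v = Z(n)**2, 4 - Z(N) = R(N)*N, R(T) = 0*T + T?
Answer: 125640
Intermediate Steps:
n = 0 (n = 5 - 5 = 0)
R(T) = T (R(T) = 0 + T = T)
Z(N) = 4 - N**2 (Z(N) = 4 - N*N = 4 - N**2)
v = 16 (v = (4 - 1*0**2)**2 = (4 - 1*0)**2 = (4 + 0)**2 = 4**2 = 16)
(-365 + v)*(-360) = (-365 + 16)*(-360) = -349*(-360) = 125640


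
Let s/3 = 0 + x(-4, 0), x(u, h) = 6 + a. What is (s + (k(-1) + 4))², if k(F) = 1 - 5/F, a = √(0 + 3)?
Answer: 811 + 168*√3 ≈ 1102.0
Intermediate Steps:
a = √3 ≈ 1.7320
k(F) = 1 - 5/F
x(u, h) = 6 + √3
s = 18 + 3*√3 (s = 3*(0 + (6 + √3)) = 3*(6 + √3) = 18 + 3*√3 ≈ 23.196)
(s + (k(-1) + 4))² = ((18 + 3*√3) + ((-5 - 1)/(-1) + 4))² = ((18 + 3*√3) + (-1*(-6) + 4))² = ((18 + 3*√3) + (6 + 4))² = ((18 + 3*√3) + 10)² = (28 + 3*√3)²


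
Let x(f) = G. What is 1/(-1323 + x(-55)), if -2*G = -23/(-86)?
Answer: -172/227579 ≈ -0.00075578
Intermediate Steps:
G = -23/172 (G = -(-23)/(2*(-86)) = -(-23)*(-1)/(2*86) = -1/2*23/86 = -23/172 ≈ -0.13372)
x(f) = -23/172
1/(-1323 + x(-55)) = 1/(-1323 - 23/172) = 1/(-227579/172) = -172/227579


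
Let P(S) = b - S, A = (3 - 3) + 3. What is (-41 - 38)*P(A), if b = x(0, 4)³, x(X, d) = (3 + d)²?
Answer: -9294034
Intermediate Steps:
A = 3 (A = 0 + 3 = 3)
b = 117649 (b = ((3 + 4)²)³ = (7²)³ = 49³ = 117649)
P(S) = 117649 - S
(-41 - 38)*P(A) = (-41 - 38)*(117649 - 1*3) = -79*(117649 - 3) = -79*117646 = -9294034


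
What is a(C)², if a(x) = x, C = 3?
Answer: 9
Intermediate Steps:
a(C)² = 3² = 9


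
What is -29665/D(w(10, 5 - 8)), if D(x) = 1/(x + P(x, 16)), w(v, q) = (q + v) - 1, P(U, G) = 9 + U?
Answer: -622965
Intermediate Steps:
w(v, q) = -1 + q + v
D(x) = 1/(9 + 2*x) (D(x) = 1/(x + (9 + x)) = 1/(9 + 2*x))
-29665/D(w(10, 5 - 8)) = -(266985 + 59330*(-1 + (5 - 8) + 10)) = -(266985 + 59330*(-1 - 3 + 10)) = -29665/(1/(9 + 2*6)) = -29665/(1/(9 + 12)) = -29665/(1/21) = -29665/1/21 = -29665*21 = -622965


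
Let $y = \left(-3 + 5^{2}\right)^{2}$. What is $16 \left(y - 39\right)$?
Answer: $7120$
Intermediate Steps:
$y = 484$ ($y = \left(-3 + 25\right)^{2} = 22^{2} = 484$)
$16 \left(y - 39\right) = 16 \left(484 - 39\right) = 16 \cdot 445 = 7120$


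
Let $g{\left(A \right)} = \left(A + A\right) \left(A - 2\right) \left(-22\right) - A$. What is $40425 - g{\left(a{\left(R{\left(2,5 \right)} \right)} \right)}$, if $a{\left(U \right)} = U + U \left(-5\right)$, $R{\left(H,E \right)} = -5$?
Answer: $56285$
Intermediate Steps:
$a{\left(U \right)} = - 4 U$ ($a{\left(U \right)} = U - 5 U = - 4 U$)
$g{\left(A \right)} = - A - 44 A \left(-2 + A\right)$ ($g{\left(A \right)} = 2 A \left(-2 + A\right) \left(-22\right) - A = - 44 A \left(-2 + A\right) - A = - A - 44 A \left(-2 + A\right)$)
$40425 - g{\left(a{\left(R{\left(2,5 \right)} \right)} \right)} = 40425 - \left(-4\right) \left(-5\right) \left(87 - 44 \left(\left(-4\right) \left(-5\right)\right)\right) = 40425 - 20 \left(87 - 880\right) = 40425 - 20 \left(-793\right) = 40425 - -15860 = 40425 + 15860 = 56285$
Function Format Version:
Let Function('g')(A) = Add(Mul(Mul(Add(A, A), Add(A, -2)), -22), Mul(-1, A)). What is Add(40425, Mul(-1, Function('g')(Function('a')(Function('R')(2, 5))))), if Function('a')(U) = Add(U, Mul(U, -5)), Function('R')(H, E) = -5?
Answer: 56285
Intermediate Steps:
Function('a')(U) = Mul(-4, U) (Function('a')(U) = Add(U, Mul(-5, U)) = Mul(-4, U))
Function('g')(A) = Add(Mul(-1, A), Mul(-44, A, Add(-2, A))) (Function('g')(A) = Add(Mul(Mul(Mul(2, A), Add(-2, A)), -22), Mul(-1, A)) = Add(Mul(Mul(2, A, Add(-2, A)), -22), Mul(-1, A)) = Add(Mul(-44, A, Add(-2, A)), Mul(-1, A)) = Add(Mul(-1, A), Mul(-44, A, Add(-2, A))))
Add(40425, Mul(-1, Function('g')(Function('a')(Function('R')(2, 5))))) = Add(40425, Mul(-1, Mul(Mul(-4, -5), Add(87, Mul(-44, Mul(-4, -5)))))) = Add(40425, Mul(-1, Mul(20, Add(87, Mul(-44, 20))))) = Add(40425, Mul(-1, Mul(20, Add(87, -880)))) = Add(40425, Mul(-1, Mul(20, -793))) = Add(40425, Mul(-1, -15860)) = Add(40425, 15860) = 56285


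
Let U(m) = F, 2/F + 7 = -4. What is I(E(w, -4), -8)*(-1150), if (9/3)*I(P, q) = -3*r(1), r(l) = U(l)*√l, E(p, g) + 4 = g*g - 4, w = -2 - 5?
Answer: -2300/11 ≈ -209.09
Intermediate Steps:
F = -2/11 (F = 2/(-7 - 4) = 2/(-11) = 2*(-1/11) = -2/11 ≈ -0.18182)
w = -7
U(m) = -2/11
E(p, g) = -8 + g² (E(p, g) = -4 + (g*g - 4) = -4 + (g² - 4) = -4 + (-4 + g²) = -8 + g²)
r(l) = -2*√l/11
I(P, q) = 2/11 (I(P, q) = (-(-6)*√1/11)/3 = (-(-6)/11)/3 = (-3*(-2/11))/3 = (⅓)*(6/11) = 2/11)
I(E(w, -4), -8)*(-1150) = (2/11)*(-1150) = -2300/11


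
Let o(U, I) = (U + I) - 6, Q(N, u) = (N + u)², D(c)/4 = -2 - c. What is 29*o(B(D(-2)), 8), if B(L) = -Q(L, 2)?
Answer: -58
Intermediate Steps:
D(c) = -8 - 4*c (D(c) = 4*(-2 - c) = -8 - 4*c)
B(L) = -(2 + L)² (B(L) = -(L + 2)² = -(2 + L)²)
o(U, I) = -6 + I + U (o(U, I) = (I + U) - 6 = -6 + I + U)
29*o(B(D(-2)), 8) = 29*(-6 + 8 - (2 + (-8 - 4*(-2)))²) = 29*(-6 + 8 - (2 + (-8 + 8))²) = 29*(-6 + 8 - (2 + 0)²) = 29*(-6 + 8 - 1*2²) = 29*(-6 + 8 - 1*4) = 29*(-6 + 8 - 4) = 29*(-2) = -58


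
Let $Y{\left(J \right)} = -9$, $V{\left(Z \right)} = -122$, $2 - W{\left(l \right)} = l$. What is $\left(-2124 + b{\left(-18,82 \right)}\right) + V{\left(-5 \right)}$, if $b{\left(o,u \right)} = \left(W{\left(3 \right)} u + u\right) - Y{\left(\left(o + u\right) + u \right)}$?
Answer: $-2237$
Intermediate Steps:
$W{\left(l \right)} = 2 - l$
$b{\left(o,u \right)} = 9$ ($b{\left(o,u \right)} = \left(\left(2 - 3\right) u + u\right) - -9 = \left(\left(2 - 3\right) u + u\right) + 9 = \left(- u + u\right) + 9 = 0 + 9 = 9$)
$\left(-2124 + b{\left(-18,82 \right)}\right) + V{\left(-5 \right)} = \left(-2124 + 9\right) - 122 = -2115 - 122 = -2237$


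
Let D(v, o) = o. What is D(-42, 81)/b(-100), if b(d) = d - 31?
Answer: -81/131 ≈ -0.61832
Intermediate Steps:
b(d) = -31 + d
D(-42, 81)/b(-100) = 81/(-31 - 100) = 81/(-131) = 81*(-1/131) = -81/131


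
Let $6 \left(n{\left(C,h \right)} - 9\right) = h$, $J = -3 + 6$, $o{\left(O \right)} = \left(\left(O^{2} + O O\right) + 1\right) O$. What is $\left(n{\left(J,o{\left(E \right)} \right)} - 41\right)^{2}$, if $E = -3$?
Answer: $\frac{6889}{4} \approx 1722.3$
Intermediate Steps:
$o{\left(O \right)} = O \left(1 + 2 O^{2}\right)$ ($o{\left(O \right)} = \left(\left(O^{2} + O^{2}\right) + 1\right) O = \left(2 O^{2} + 1\right) O = \left(1 + 2 O^{2}\right) O = O \left(1 + 2 O^{2}\right)$)
$J = 3$
$n{\left(C,h \right)} = 9 + \frac{h}{6}$
$\left(n{\left(J,o{\left(E \right)} \right)} - 41\right)^{2} = \left(\left(9 + \frac{-3 + 2 \left(-3\right)^{3}}{6}\right) - 41\right)^{2} = \left(\left(9 + \frac{-3 + 2 \left(-27\right)}{6}\right) - 41\right)^{2} = \left(\left(9 + \frac{-3 - 54}{6}\right) - 41\right)^{2} = \left(\left(9 + \frac{1}{6} \left(-57\right)\right) - 41\right)^{2} = \left(\left(9 - \frac{19}{2}\right) - 41\right)^{2} = \left(- \frac{1}{2} - 41\right)^{2} = \left(- \frac{83}{2}\right)^{2} = \frac{6889}{4}$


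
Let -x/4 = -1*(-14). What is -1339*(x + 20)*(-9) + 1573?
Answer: -432263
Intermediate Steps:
x = -56 (x = -(-4)*(-14) = -4*14 = -56)
-1339*(x + 20)*(-9) + 1573 = -1339*(-56 + 20)*(-9) + 1573 = -(-48204)*(-9) + 1573 = -1339*324 + 1573 = -433836 + 1573 = -432263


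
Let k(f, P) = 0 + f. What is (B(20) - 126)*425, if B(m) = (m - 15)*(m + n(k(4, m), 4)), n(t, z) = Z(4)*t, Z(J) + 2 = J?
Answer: 5950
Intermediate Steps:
Z(J) = -2 + J
k(f, P) = f
n(t, z) = 2*t (n(t, z) = (-2 + 4)*t = 2*t)
B(m) = (-15 + m)*(8 + m) (B(m) = (m - 15)*(m + 2*4) = (-15 + m)*(m + 8) = (-15 + m)*(8 + m))
(B(20) - 126)*425 = ((-120 + 20² - 7*20) - 126)*425 = ((-120 + 400 - 140) - 126)*425 = (140 - 126)*425 = 14*425 = 5950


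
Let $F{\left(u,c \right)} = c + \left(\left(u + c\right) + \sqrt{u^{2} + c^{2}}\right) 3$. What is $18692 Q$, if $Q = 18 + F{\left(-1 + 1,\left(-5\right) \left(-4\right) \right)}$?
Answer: $2953336$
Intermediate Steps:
$F{\left(u,c \right)} = 3 u + 3 \sqrt{c^{2} + u^{2}} + 4 c$ ($F{\left(u,c \right)} = c + \left(\left(c + u\right) + \sqrt{c^{2} + u^{2}}\right) 3 = c + \left(c + u + \sqrt{c^{2} + u^{2}}\right) 3 = c + \left(3 c + 3 u + 3 \sqrt{c^{2} + u^{2}}\right) = 3 u + 3 \sqrt{c^{2} + u^{2}} + 4 c$)
$Q = 158$ ($Q = 18 + \left(3 \left(-1 + 1\right) + 3 \sqrt{\left(\left(-5\right) \left(-4\right)\right)^{2} + \left(-1 + 1\right)^{2}} + 4 \left(\left(-5\right) \left(-4\right)\right)\right) = 18 + \left(3 \cdot 0 + 3 \sqrt{20^{2} + 0^{2}} + 4 \cdot 20\right) = 18 + \left(0 + 3 \sqrt{400 + 0} + 80\right) = 18 + \left(0 + 3 \sqrt{400} + 80\right) = 18 + \left(0 + 3 \cdot 20 + 80\right) = 18 + \left(0 + 60 + 80\right) = 18 + 140 = 158$)
$18692 Q = 18692 \cdot 158 = 2953336$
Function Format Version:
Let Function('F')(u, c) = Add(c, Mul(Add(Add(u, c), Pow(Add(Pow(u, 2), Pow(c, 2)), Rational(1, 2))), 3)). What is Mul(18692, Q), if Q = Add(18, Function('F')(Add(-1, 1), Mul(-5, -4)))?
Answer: 2953336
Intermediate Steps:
Function('F')(u, c) = Add(Mul(3, u), Mul(3, Pow(Add(Pow(c, 2), Pow(u, 2)), Rational(1, 2))), Mul(4, c)) (Function('F')(u, c) = Add(c, Mul(Add(Add(c, u), Pow(Add(Pow(c, 2), Pow(u, 2)), Rational(1, 2))), 3)) = Add(c, Mul(Add(c, u, Pow(Add(Pow(c, 2), Pow(u, 2)), Rational(1, 2))), 3)) = Add(c, Add(Mul(3, c), Mul(3, u), Mul(3, Pow(Add(Pow(c, 2), Pow(u, 2)), Rational(1, 2))))) = Add(Mul(3, u), Mul(3, Pow(Add(Pow(c, 2), Pow(u, 2)), Rational(1, 2))), Mul(4, c)))
Q = 158 (Q = Add(18, Add(Mul(3, Add(-1, 1)), Mul(3, Pow(Add(Pow(Mul(-5, -4), 2), Pow(Add(-1, 1), 2)), Rational(1, 2))), Mul(4, Mul(-5, -4)))) = Add(18, Add(Mul(3, 0), Mul(3, Pow(Add(Pow(20, 2), Pow(0, 2)), Rational(1, 2))), Mul(4, 20))) = Add(18, Add(0, Mul(3, Pow(Add(400, 0), Rational(1, 2))), 80)) = Add(18, Add(0, Mul(3, Pow(400, Rational(1, 2))), 80)) = Add(18, Add(0, Mul(3, 20), 80)) = Add(18, Add(0, 60, 80)) = Add(18, 140) = 158)
Mul(18692, Q) = Mul(18692, 158) = 2953336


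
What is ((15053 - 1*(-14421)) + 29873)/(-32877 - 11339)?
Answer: -59347/44216 ≈ -1.3422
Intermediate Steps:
((15053 - 1*(-14421)) + 29873)/(-32877 - 11339) = ((15053 + 14421) + 29873)/(-44216) = (29474 + 29873)*(-1/44216) = 59347*(-1/44216) = -59347/44216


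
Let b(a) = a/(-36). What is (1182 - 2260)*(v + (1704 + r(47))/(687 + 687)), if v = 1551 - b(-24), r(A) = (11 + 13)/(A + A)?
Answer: -54006466514/32289 ≈ -1.6726e+6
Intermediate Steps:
b(a) = -a/36 (b(a) = a*(-1/36) = -a/36)
r(A) = 12/A (r(A) = 24/((2*A)) = 24*(1/(2*A)) = 12/A)
v = 4651/3 (v = 1551 - (-1)*(-24)/36 = 1551 - 1*⅔ = 1551 - ⅔ = 4651/3 ≈ 1550.3)
(1182 - 2260)*(v + (1704 + r(47))/(687 + 687)) = (1182 - 2260)*(4651/3 + (1704 + 12/47)/(687 + 687)) = -1078*(4651/3 + (1704 + 12*(1/47))/1374) = -1078*(4651/3 + (1704 + 12/47)*(1/1374)) = -1078*(4651/3 + (80100/47)*(1/1374)) = -1078*(4651/3 + 13350/10763) = -1078*50098763/32289 = -54006466514/32289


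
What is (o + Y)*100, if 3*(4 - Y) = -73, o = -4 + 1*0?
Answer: 7300/3 ≈ 2433.3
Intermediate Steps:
o = -4 (o = -4 + 0 = -4)
Y = 85/3 (Y = 4 - 1/3*(-73) = 4 + 73/3 = 85/3 ≈ 28.333)
(o + Y)*100 = (-4 + 85/3)*100 = (73/3)*100 = 7300/3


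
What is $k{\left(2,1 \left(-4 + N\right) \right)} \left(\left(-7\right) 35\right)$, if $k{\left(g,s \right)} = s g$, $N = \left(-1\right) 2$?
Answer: $2940$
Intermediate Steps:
$N = -2$
$k{\left(g,s \right)} = g s$
$k{\left(2,1 \left(-4 + N\right) \right)} \left(\left(-7\right) 35\right) = 2 \cdot 1 \left(-4 - 2\right) \left(\left(-7\right) 35\right) = 2 \cdot 1 \left(-6\right) \left(-245\right) = 2 \left(-6\right) \left(-245\right) = \left(-12\right) \left(-245\right) = 2940$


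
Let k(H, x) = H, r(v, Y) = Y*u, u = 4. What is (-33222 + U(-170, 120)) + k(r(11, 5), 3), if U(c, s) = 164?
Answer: -33038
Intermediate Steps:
r(v, Y) = 4*Y (r(v, Y) = Y*4 = 4*Y)
(-33222 + U(-170, 120)) + k(r(11, 5), 3) = (-33222 + 164) + 4*5 = -33058 + 20 = -33038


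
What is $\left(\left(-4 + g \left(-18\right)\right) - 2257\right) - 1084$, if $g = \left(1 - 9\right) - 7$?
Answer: $-3075$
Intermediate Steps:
$g = -15$ ($g = -8 - 7 = -15$)
$\left(\left(-4 + g \left(-18\right)\right) - 2257\right) - 1084 = \left(\left(-4 - -270\right) - 2257\right) - 1084 = \left(\left(-4 + 270\right) - 2257\right) - 1084 = \left(266 - 2257\right) - 1084 = -1991 - 1084 = -3075$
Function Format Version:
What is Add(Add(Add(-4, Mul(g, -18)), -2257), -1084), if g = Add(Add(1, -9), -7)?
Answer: -3075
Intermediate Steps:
g = -15 (g = Add(-8, -7) = -15)
Add(Add(Add(-4, Mul(g, -18)), -2257), -1084) = Add(Add(Add(-4, Mul(-15, -18)), -2257), -1084) = Add(Add(Add(-4, 270), -2257), -1084) = Add(Add(266, -2257), -1084) = Add(-1991, -1084) = -3075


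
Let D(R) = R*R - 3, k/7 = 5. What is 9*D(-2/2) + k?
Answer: 17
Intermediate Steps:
k = 35 (k = 7*5 = 35)
D(R) = -3 + R² (D(R) = R² - 3 = -3 + R²)
9*D(-2/2) + k = 9*(-3 + (-2/2)²) + 35 = 9*(-3 + (-2*½)²) + 35 = 9*(-3 + (-1)²) + 35 = 9*(-3 + 1) + 35 = 9*(-2) + 35 = -18 + 35 = 17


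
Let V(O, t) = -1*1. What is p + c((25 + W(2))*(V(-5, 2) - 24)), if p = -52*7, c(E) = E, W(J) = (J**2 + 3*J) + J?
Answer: -1289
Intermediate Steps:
V(O, t) = -1
W(J) = J**2 + 4*J
p = -364
p + c((25 + W(2))*(V(-5, 2) - 24)) = -364 + (25 + 2*(4 + 2))*(-1 - 24) = -364 + (25 + 2*6)*(-25) = -364 + (25 + 12)*(-25) = -364 + 37*(-25) = -364 - 925 = -1289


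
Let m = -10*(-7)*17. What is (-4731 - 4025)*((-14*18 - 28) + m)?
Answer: -7967960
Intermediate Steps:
m = 1190 (m = 70*17 = 1190)
(-4731 - 4025)*((-14*18 - 28) + m) = (-4731 - 4025)*((-14*18 - 28) + 1190) = -8756*((-252 - 28) + 1190) = -8756*(-280 + 1190) = -8756*910 = -7967960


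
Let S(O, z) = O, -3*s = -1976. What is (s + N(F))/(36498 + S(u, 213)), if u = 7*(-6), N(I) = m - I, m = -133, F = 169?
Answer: 535/54684 ≈ 0.0097835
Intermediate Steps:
N(I) = -133 - I
u = -42
s = 1976/3 (s = -⅓*(-1976) = 1976/3 ≈ 658.67)
(s + N(F))/(36498 + S(u, 213)) = (1976/3 + (-133 - 1*169))/(36498 - 42) = (1976/3 + (-133 - 169))/36456 = (1976/3 - 302)*(1/36456) = (1070/3)*(1/36456) = 535/54684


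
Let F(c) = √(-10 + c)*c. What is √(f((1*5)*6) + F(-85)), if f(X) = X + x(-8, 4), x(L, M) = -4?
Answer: √(26 - 85*I*√95) ≈ 20.675 - 20.036*I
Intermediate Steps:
F(c) = c*√(-10 + c)
f(X) = -4 + X (f(X) = X - 4 = -4 + X)
√(f((1*5)*6) + F(-85)) = √((-4 + (1*5)*6) - 85*√(-10 - 85)) = √((-4 + 5*6) - 85*I*√95) = √((-4 + 30) - 85*I*√95) = √(26 - 85*I*√95)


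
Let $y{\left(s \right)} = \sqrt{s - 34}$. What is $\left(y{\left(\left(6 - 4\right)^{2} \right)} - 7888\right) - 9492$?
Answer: $-17380 + i \sqrt{30} \approx -17380.0 + 5.4772 i$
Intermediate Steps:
$y{\left(s \right)} = \sqrt{-34 + s}$
$\left(y{\left(\left(6 - 4\right)^{2} \right)} - 7888\right) - 9492 = \left(\sqrt{-34 + \left(6 - 4\right)^{2}} - 7888\right) - 9492 = \left(\sqrt{-34 + 2^{2}} - 7888\right) - 9492 = \left(\sqrt{-34 + 4} - 7888\right) - 9492 = \left(\sqrt{-30} - 7888\right) - 9492 = \left(i \sqrt{30} - 7888\right) - 9492 = \left(-7888 + i \sqrt{30}\right) - 9492 = -17380 + i \sqrt{30}$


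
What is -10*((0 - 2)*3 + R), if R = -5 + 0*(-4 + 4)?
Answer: 110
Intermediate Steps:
R = -5 (R = -5 + 0*0 = -5 + 0 = -5)
-10*((0 - 2)*3 + R) = -10*((0 - 2)*3 - 5) = -10*(-2*3 - 5) = -10*(-6 - 5) = -10*(-11) = 110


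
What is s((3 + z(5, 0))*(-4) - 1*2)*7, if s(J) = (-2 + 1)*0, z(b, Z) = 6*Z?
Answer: 0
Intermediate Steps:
s(J) = 0 (s(J) = -1*0 = 0)
s((3 + z(5, 0))*(-4) - 1*2)*7 = 0*7 = 0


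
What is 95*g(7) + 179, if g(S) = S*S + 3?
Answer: 5119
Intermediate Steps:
g(S) = 3 + S² (g(S) = S² + 3 = 3 + S²)
95*g(7) + 179 = 95*(3 + 7²) + 179 = 95*(3 + 49) + 179 = 95*52 + 179 = 4940 + 179 = 5119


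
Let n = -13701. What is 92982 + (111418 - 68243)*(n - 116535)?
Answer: -5622846318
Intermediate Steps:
92982 + (111418 - 68243)*(n - 116535) = 92982 + (111418 - 68243)*(-13701 - 116535) = 92982 + 43175*(-130236) = 92982 - 5622939300 = -5622846318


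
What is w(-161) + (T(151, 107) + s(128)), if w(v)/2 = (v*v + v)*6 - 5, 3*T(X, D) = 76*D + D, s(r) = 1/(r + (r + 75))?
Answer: 309673342/993 ≈ 3.1186e+5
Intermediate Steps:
s(r) = 1/(75 + 2*r) (s(r) = 1/(r + (75 + r)) = 1/(75 + 2*r))
T(X, D) = 77*D/3 (T(X, D) = (76*D + D)/3 = (77*D)/3 = 77*D/3)
w(v) = -10 + 12*v + 12*v² (w(v) = 2*((v*v + v)*6 - 5) = 2*((v² + v)*6 - 5) = 2*((v + v²)*6 - 5) = 2*((6*v + 6*v²) - 5) = 2*(-5 + 6*v + 6*v²) = -10 + 12*v + 12*v²)
w(-161) + (T(151, 107) + s(128)) = (-10 + 12*(-161) + 12*(-161)²) + ((77/3)*107 + 1/(75 + 2*128)) = (-10 - 1932 + 12*25921) + (8239/3 + 1/(75 + 256)) = (-10 - 1932 + 311052) + (8239/3 + 1/331) = 309110 + (8239/3 + 1/331) = 309110 + 2727112/993 = 309673342/993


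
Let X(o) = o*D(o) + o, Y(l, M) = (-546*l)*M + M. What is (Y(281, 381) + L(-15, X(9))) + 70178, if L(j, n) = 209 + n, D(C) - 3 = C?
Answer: -58384421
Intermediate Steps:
D(C) = 3 + C
Y(l, M) = M - 546*M*l (Y(l, M) = -546*M*l + M = M - 546*M*l)
X(o) = o + o*(3 + o) (X(o) = o*(3 + o) + o = o + o*(3 + o))
(Y(281, 381) + L(-15, X(9))) + 70178 = (381*(1 - 546*281) + (209 + 9*(4 + 9))) + 70178 = (381*(1 - 153426) + (209 + 9*13)) + 70178 = (381*(-153425) + (209 + 117)) + 70178 = (-58454925 + 326) + 70178 = -58454599 + 70178 = -58384421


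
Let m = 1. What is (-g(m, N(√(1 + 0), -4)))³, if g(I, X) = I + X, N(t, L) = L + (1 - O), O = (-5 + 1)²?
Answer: 5832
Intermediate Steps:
O = 16 (O = (-4)² = 16)
N(t, L) = -15 + L (N(t, L) = L + (1 - 1*16) = L + (1 - 16) = L - 15 = -15 + L)
(-g(m, N(√(1 + 0), -4)))³ = (-(1 + (-15 - 4)))³ = (-(1 - 19))³ = (-1*(-18))³ = 18³ = 5832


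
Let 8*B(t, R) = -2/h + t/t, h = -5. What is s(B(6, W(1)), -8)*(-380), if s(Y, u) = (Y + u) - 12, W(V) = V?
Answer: 15067/2 ≈ 7533.5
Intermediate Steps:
B(t, R) = 7/40 (B(t, R) = (-2/(-5) + t/t)/8 = (-2*(-⅕) + 1)/8 = (⅖ + 1)/8 = (⅛)*(7/5) = 7/40)
s(Y, u) = -12 + Y + u
s(B(6, W(1)), -8)*(-380) = (-12 + 7/40 - 8)*(-380) = -793/40*(-380) = 15067/2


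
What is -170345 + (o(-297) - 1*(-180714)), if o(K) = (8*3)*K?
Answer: 3241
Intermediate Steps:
o(K) = 24*K
-170345 + (o(-297) - 1*(-180714)) = -170345 + (24*(-297) - 1*(-180714)) = -170345 + (-7128 + 180714) = -170345 + 173586 = 3241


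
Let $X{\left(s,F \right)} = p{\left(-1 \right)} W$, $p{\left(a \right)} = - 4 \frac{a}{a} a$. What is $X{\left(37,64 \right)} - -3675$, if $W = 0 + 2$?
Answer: $3683$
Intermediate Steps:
$W = 2$
$p{\left(a \right)} = - 4 a$ ($p{\left(a \right)} = \left(-4\right) 1 a = - 4 a$)
$X{\left(s,F \right)} = 8$ ($X{\left(s,F \right)} = \left(-4\right) \left(-1\right) 2 = 4 \cdot 2 = 8$)
$X{\left(37,64 \right)} - -3675 = 8 - -3675 = 8 + 3675 = 3683$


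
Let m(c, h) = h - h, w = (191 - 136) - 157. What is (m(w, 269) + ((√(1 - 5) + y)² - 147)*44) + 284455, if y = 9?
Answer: 281375 + 1584*I ≈ 2.8138e+5 + 1584.0*I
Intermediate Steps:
w = -102 (w = 55 - 157 = -102)
m(c, h) = 0
(m(w, 269) + ((√(1 - 5) + y)² - 147)*44) + 284455 = (0 + ((√(1 - 5) + 9)² - 147)*44) + 284455 = (0 + ((√(-4) + 9)² - 147)*44) + 284455 = (0 + ((2*I + 9)² - 147)*44) + 284455 = (0 + ((9 + 2*I)² - 147)*44) + 284455 = (0 + (-147 + (9 + 2*I)²)*44) + 284455 = (0 + (-6468 + 44*(9 + 2*I)²)) + 284455 = (-6468 + 44*(9 + 2*I)²) + 284455 = 277987 + 44*(9 + 2*I)²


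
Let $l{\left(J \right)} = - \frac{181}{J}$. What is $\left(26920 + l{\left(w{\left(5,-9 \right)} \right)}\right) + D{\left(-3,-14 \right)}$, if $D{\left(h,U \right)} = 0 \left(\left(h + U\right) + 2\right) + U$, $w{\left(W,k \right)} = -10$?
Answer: $\frac{269241}{10} \approx 26924.0$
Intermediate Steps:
$D{\left(h,U \right)} = U$ ($D{\left(h,U \right)} = 0 \left(\left(U + h\right) + 2\right) + U = 0 \left(2 + U + h\right) + U = 0 + U = U$)
$\left(26920 + l{\left(w{\left(5,-9 \right)} \right)}\right) + D{\left(-3,-14 \right)} = \left(26920 - \frac{181}{-10}\right) - 14 = \left(26920 - - \frac{181}{10}\right) - 14 = \left(26920 + \frac{181}{10}\right) - 14 = \frac{269381}{10} - 14 = \frac{269241}{10}$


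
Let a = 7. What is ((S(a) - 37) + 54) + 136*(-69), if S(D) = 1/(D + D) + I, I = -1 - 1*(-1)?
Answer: -131137/14 ≈ -9366.9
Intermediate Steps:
I = 0 (I = -1 + 1 = 0)
S(D) = 1/(2*D) (S(D) = 1/(D + D) + 0 = 1/(2*D) + 0 = 1/(2*D))
((S(a) - 37) + 54) + 136*(-69) = (((½)/7 - 37) + 54) + 136*(-69) = (((½)*(⅐) - 37) + 54) - 9384 = ((1/14 - 37) + 54) - 9384 = (-517/14 + 54) - 9384 = 239/14 - 9384 = -131137/14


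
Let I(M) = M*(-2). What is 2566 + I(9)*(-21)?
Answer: 2944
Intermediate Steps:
I(M) = -2*M
2566 + I(9)*(-21) = 2566 - 2*9*(-21) = 2566 - 18*(-21) = 2566 + 378 = 2944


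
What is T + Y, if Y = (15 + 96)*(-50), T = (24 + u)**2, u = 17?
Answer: -3869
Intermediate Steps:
T = 1681 (T = (24 + 17)**2 = 41**2 = 1681)
Y = -5550 (Y = 111*(-50) = -5550)
T + Y = 1681 - 5550 = -3869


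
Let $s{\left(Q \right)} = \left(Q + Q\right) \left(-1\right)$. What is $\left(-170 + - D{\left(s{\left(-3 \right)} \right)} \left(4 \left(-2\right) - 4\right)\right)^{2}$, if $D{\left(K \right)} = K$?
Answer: $9604$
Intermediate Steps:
$s{\left(Q \right)} = - 2 Q$ ($s{\left(Q \right)} = 2 Q \left(-1\right) = - 2 Q$)
$\left(-170 + - D{\left(s{\left(-3 \right)} \right)} \left(4 \left(-2\right) - 4\right)\right)^{2} = \left(-170 + - \left(-2\right) \left(-3\right) \left(4 \left(-2\right) - 4\right)\right)^{2} = \left(-170 + \left(-1\right) 6 \left(-8 - 4\right)\right)^{2} = \left(-170 - -72\right)^{2} = \left(-170 + 72\right)^{2} = \left(-98\right)^{2} = 9604$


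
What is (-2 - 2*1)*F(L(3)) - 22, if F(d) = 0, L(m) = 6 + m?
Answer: -22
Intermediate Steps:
(-2 - 2*1)*F(L(3)) - 22 = (-2 - 2*1)*0 - 22 = (-2 - 2)*0 - 22 = -4*0 - 22 = 0 - 22 = -22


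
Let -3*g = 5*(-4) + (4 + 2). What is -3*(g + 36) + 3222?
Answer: 3100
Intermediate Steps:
g = 14/3 (g = -(5*(-4) + (4 + 2))/3 = -(-20 + 6)/3 = -⅓*(-14) = 14/3 ≈ 4.6667)
-3*(g + 36) + 3222 = -3*(14/3 + 36) + 3222 = -3*122/3 + 3222 = -122 + 3222 = 3100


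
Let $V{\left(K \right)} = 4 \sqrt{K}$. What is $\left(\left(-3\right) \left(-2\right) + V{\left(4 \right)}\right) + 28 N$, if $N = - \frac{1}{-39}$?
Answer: $\frac{574}{39} \approx 14.718$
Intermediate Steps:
$N = \frac{1}{39}$ ($N = \left(-1\right) \left(- \frac{1}{39}\right) = \frac{1}{39} \approx 0.025641$)
$\left(\left(-3\right) \left(-2\right) + V{\left(4 \right)}\right) + 28 N = \left(\left(-3\right) \left(-2\right) + 4 \sqrt{4}\right) + 28 \cdot \frac{1}{39} = \left(6 + 4 \cdot 2\right) + \frac{28}{39} = \left(6 + 8\right) + \frac{28}{39} = 14 + \frac{28}{39} = \frac{574}{39}$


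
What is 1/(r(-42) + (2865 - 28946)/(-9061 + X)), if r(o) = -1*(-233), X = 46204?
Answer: 37143/8628238 ≈ 0.0043048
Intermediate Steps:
r(o) = 233
1/(r(-42) + (2865 - 28946)/(-9061 + X)) = 1/(233 + (2865 - 28946)/(-9061 + 46204)) = 1/(233 - 26081/37143) = 1/(8628238/37143) = 37143/8628238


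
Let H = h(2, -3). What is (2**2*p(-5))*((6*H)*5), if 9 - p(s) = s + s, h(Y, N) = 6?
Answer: 13680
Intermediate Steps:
H = 6
p(s) = 9 - 2*s (p(s) = 9 - (s + s) = 9 - 2*s)
(2**2*p(-5))*((6*H)*5) = (2**2*(9 - 2*(-5)))*((6*6)*5) = (4*(9 + 10))*(36*5) = (4*19)*180 = 76*180 = 13680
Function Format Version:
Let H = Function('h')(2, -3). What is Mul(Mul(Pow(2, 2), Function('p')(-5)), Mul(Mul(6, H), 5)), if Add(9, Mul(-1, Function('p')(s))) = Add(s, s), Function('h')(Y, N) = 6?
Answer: 13680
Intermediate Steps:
H = 6
Function('p')(s) = Add(9, Mul(-2, s)) (Function('p')(s) = Add(9, Mul(-1, Add(s, s))) = Add(9, Mul(-1, Mul(2, s))) = Add(9, Mul(-2, s)))
Mul(Mul(Pow(2, 2), Function('p')(-5)), Mul(Mul(6, H), 5)) = Mul(Mul(Pow(2, 2), Add(9, Mul(-2, -5))), Mul(Mul(6, 6), 5)) = Mul(Mul(4, Add(9, 10)), Mul(36, 5)) = Mul(Mul(4, 19), 180) = Mul(76, 180) = 13680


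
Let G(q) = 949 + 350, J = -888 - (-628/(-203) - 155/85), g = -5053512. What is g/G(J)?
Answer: -1684504/433 ≈ -3890.3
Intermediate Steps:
J = -3068871/3451 (J = -888 - (-628*(-1/203) - 155*1/85) = -888 - (628/203 - 31/17) = -888 - 1*4383/3451 = -888 - 4383/3451 = -3068871/3451 ≈ -889.27)
G(q) = 1299
g/G(J) = -5053512/1299 = -5053512*1/1299 = -1684504/433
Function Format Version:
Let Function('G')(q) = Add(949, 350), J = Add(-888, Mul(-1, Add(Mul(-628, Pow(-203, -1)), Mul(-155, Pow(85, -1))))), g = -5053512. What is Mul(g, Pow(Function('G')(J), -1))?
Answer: Rational(-1684504, 433) ≈ -3890.3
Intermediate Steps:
J = Rational(-3068871, 3451) (J = Add(-888, Mul(-1, Add(Mul(-628, Rational(-1, 203)), Mul(-155, Rational(1, 85))))) = Add(-888, Mul(-1, Add(Rational(628, 203), Rational(-31, 17)))) = Add(-888, Mul(-1, Rational(4383, 3451))) = Add(-888, Rational(-4383, 3451)) = Rational(-3068871, 3451) ≈ -889.27)
Function('G')(q) = 1299
Mul(g, Pow(Function('G')(J), -1)) = Mul(-5053512, Pow(1299, -1)) = Mul(-5053512, Rational(1, 1299)) = Rational(-1684504, 433)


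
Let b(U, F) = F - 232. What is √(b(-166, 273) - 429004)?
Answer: I*√428963 ≈ 654.95*I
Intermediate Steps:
b(U, F) = -232 + F
√(b(-166, 273) - 429004) = √((-232 + 273) - 429004) = √(41 - 429004) = √(-428963) = I*√428963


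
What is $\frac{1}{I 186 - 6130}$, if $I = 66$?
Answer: $\frac{1}{6146} \approx 0.00016271$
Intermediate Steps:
$\frac{1}{I 186 - 6130} = \frac{1}{66 \cdot 186 - 6130} = \frac{1}{12276 - 6130} = \frac{1}{6146}$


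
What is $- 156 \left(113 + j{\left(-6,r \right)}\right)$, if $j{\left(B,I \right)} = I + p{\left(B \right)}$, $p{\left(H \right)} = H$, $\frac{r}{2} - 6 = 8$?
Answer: $-21060$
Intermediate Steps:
$r = 28$ ($r = 12 + 2 \cdot 8 = 12 + 16 = 28$)
$j{\left(B,I \right)} = B + I$ ($j{\left(B,I \right)} = I + B = B + I$)
$- 156 \left(113 + j{\left(-6,r \right)}\right) = - 156 \left(113 + \left(-6 + 28\right)\right) = - 156 \left(113 + 22\right) = \left(-156\right) 135 = -21060$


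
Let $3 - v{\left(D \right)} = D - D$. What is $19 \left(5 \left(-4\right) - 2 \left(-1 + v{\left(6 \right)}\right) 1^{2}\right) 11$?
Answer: $-5016$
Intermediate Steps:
$v{\left(D \right)} = 3$ ($v{\left(D \right)} = 3 - \left(D - D\right) = 3 - 0 = 3 + 0 = 3$)
$19 \left(5 \left(-4\right) - 2 \left(-1 + v{\left(6 \right)}\right) 1^{2}\right) 11 = 19 \left(5 \left(-4\right) - 2 \left(-1 + 3\right) 1^{2}\right) 11 = 19 \left(-20 - 2 \cdot 2 \cdot 1\right) 11 = 19 \left(-20 - 4\right) 11 = 19 \left(-24\right) 11 = \left(-456\right) 11 = -5016$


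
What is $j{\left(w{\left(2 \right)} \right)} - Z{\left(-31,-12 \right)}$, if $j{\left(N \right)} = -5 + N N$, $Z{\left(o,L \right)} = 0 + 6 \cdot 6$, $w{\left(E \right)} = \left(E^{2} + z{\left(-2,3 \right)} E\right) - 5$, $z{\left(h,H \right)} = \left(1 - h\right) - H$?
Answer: $-40$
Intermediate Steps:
$z{\left(h,H \right)} = 1 - H - h$
$w{\left(E \right)} = -5 + E^{2}$ ($w{\left(E \right)} = \left(E^{2} + \left(1 - 3 - -2\right) E\right) - 5 = \left(E^{2} + \left(1 - 3 + 2\right) E\right) - 5 = \left(E^{2} + 0 E\right) - 5 = \left(E^{2} + 0\right) - 5 = E^{2} - 5 = -5 + E^{2}$)
$Z{\left(o,L \right)} = 36$ ($Z{\left(o,L \right)} = 0 + 36 = 36$)
$j{\left(N \right)} = -5 + N^{2}$
$j{\left(w{\left(2 \right)} \right)} - Z{\left(-31,-12 \right)} = \left(-5 + \left(-5 + 2^{2}\right)^{2}\right) - 36 = \left(-5 + \left(-5 + 4\right)^{2}\right) - 36 = \left(-5 + \left(-1\right)^{2}\right) - 36 = \left(-5 + 1\right) - 36 = -4 - 36 = -40$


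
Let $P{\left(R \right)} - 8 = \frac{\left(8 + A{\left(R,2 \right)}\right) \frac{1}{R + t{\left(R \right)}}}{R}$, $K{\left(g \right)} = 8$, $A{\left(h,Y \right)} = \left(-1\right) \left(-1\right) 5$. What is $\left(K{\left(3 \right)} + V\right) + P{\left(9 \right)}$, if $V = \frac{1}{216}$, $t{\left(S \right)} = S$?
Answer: $\frac{10423}{648} \approx 16.085$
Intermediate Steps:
$A{\left(h,Y \right)} = 5$ ($A{\left(h,Y \right)} = 1 \cdot 5 = 5$)
$V = \frac{1}{216} \approx 0.0046296$
$P{\left(R \right)} = 8 + \frac{13}{2 R^{2}}$ ($P{\left(R \right)} = 8 + \frac{\left(8 + 5\right) \frac{1}{R + R}}{R} = 8 + \frac{13 \frac{1}{2 R}}{R} = 8 + \frac{\frac{13}{2} \frac{1}{R}}{R} = 8 + \frac{13}{2 R^{2}}$)
$\left(K{\left(3 \right)} + V\right) + P{\left(9 \right)} = \left(8 + \frac{1}{216}\right) + \left(8 + \frac{13}{2 \cdot 81}\right) = \frac{1729}{216} + \left(8 + \frac{13}{2} \cdot \frac{1}{81}\right) = \frac{1729}{216} + \left(8 + \frac{13}{162}\right) = \frac{1729}{216} + \frac{1309}{162} = \frac{10423}{648}$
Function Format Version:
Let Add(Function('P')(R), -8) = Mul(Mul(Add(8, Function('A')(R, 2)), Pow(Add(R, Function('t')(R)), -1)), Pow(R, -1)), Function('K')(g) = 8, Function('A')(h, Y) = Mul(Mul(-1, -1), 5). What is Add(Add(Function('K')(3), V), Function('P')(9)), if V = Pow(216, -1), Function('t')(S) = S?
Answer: Rational(10423, 648) ≈ 16.085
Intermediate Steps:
Function('A')(h, Y) = 5 (Function('A')(h, Y) = Mul(1, 5) = 5)
V = Rational(1, 216) ≈ 0.0046296
Function('P')(R) = Add(8, Mul(Rational(13, 2), Pow(R, -2))) (Function('P')(R) = Add(8, Mul(Mul(Add(8, 5), Pow(Add(R, R), -1)), Pow(R, -1))) = Add(8, Mul(Mul(13, Pow(Mul(2, R), -1)), Pow(R, -1))) = Add(8, Mul(Mul(13, Mul(Rational(1, 2), Pow(R, -1))), Pow(R, -1))) = Add(8, Mul(Mul(Rational(13, 2), Pow(R, -1)), Pow(R, -1))) = Add(8, Mul(Rational(13, 2), Pow(R, -2))))
Add(Add(Function('K')(3), V), Function('P')(9)) = Add(Add(8, Rational(1, 216)), Add(8, Mul(Rational(13, 2), Pow(9, -2)))) = Add(Rational(1729, 216), Add(8, Mul(Rational(13, 2), Rational(1, 81)))) = Add(Rational(1729, 216), Add(8, Rational(13, 162))) = Add(Rational(1729, 216), Rational(1309, 162)) = Rational(10423, 648)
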